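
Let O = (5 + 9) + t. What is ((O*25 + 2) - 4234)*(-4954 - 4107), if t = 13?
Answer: 32229977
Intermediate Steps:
O = 27 (O = (5 + 9) + 13 = 14 + 13 = 27)
((O*25 + 2) - 4234)*(-4954 - 4107) = ((27*25 + 2) - 4234)*(-4954 - 4107) = ((675 + 2) - 4234)*(-9061) = (677 - 4234)*(-9061) = -3557*(-9061) = 32229977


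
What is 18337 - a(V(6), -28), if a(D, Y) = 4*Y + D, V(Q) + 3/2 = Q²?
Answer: 36829/2 ≈ 18415.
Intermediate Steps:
V(Q) = -3/2 + Q²
a(D, Y) = D + 4*Y
18337 - a(V(6), -28) = 18337 - ((-3/2 + 6²) + 4*(-28)) = 18337 - ((-3/2 + 36) - 112) = 18337 - (69/2 - 112) = 18337 - 1*(-155/2) = 18337 + 155/2 = 36829/2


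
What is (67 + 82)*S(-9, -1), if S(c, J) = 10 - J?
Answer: 1639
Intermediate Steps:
(67 + 82)*S(-9, -1) = (67 + 82)*(10 - 1*(-1)) = 149*(10 + 1) = 149*11 = 1639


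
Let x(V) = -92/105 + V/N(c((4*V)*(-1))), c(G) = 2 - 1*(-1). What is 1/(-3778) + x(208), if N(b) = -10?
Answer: -8598833/396690 ≈ -21.676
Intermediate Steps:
c(G) = 3 (c(G) = 2 + 1 = 3)
x(V) = -92/105 - V/10 (x(V) = -92/105 + V/(-10) = -92*1/105 + V*(-1/10) = -92/105 - V/10)
1/(-3778) + x(208) = 1/(-3778) + (-92/105 - 1/10*208) = -1/3778 + (-92/105 - 104/5) = -1/3778 - 2276/105 = -8598833/396690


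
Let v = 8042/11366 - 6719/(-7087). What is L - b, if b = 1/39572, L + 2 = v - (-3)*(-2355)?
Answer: -11260597252533737/1593778959812 ≈ -7065.3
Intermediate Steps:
v = 66680904/40275421 (v = 8042*(1/11366) - 6719*(-1/7087) = 4021/5683 + 6719/7087 = 66680904/40275421 ≈ 1.6556)
L = -284559719303/40275421 (L = -2 + (66680904/40275421 - (-3)*(-2355)) = -2 + (66680904/40275421 - 1*7065) = -2 + (66680904/40275421 - 7065) = -2 - 284479168461/40275421 = -284559719303/40275421 ≈ -7065.3)
b = 1/39572 ≈ 2.5270e-5
L - b = -284559719303/40275421 - 1*1/39572 = -284559719303/40275421 - 1/39572 = -11260597252533737/1593778959812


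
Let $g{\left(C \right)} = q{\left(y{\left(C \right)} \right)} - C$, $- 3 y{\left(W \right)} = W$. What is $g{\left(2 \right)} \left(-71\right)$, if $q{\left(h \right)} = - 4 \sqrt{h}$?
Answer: $142 + \frac{284 i \sqrt{6}}{3} \approx 142.0 + 231.89 i$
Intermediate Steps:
$y{\left(W \right)} = - \frac{W}{3}$
$g{\left(C \right)} = - C - \frac{4 \sqrt{3} \sqrt{- C}}{3}$ ($g{\left(C \right)} = - 4 \sqrt{- \frac{C}{3}} - C = - 4 \frac{\sqrt{3} \sqrt{- C}}{3} - C = - \frac{4 \sqrt{3} \sqrt{- C}}{3} - C = - C - \frac{4 \sqrt{3} \sqrt{- C}}{3}$)
$g{\left(2 \right)} \left(-71\right) = \left(\left(-1\right) 2 - \frac{4 \sqrt{3} \sqrt{\left(-1\right) 2}}{3}\right) \left(-71\right) = \left(-2 - \frac{4 \sqrt{3} \sqrt{-2}}{3}\right) \left(-71\right) = \left(-2 - \frac{4 \sqrt{3} i \sqrt{2}}{3}\right) \left(-71\right) = \left(-2 - \frac{4 i \sqrt{6}}{3}\right) \left(-71\right) = 142 + \frac{284 i \sqrt{6}}{3}$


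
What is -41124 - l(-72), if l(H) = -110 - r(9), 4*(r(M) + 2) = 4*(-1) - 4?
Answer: -41018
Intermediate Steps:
r(M) = -4 (r(M) = -2 + (4*(-1) - 4)/4 = -2 + (-4 - 4)/4 = -2 + (¼)*(-8) = -2 - 2 = -4)
l(H) = -106 (l(H) = -110 - 1*(-4) = -110 + 4 = -106)
-41124 - l(-72) = -41124 - 1*(-106) = -41124 + 106 = -41018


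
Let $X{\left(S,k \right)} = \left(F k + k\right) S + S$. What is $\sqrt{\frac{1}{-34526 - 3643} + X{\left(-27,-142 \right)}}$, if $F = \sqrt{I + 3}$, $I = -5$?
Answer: $\frac{\sqrt{616257089062 + 620627710986 i \sqrt{2}}}{12723} \approx 72.222 + 37.538 i$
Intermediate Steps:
$F = i \sqrt{2}$ ($F = \sqrt{-5 + 3} = \sqrt{-2} = i \sqrt{2} \approx 1.4142 i$)
$X{\left(S,k \right)} = S + S \left(k + i k \sqrt{2}\right)$ ($X{\left(S,k \right)} = \left(i \sqrt{2} k + k\right) S + S = \left(i k \sqrt{2} + k\right) S + S = \left(k + i k \sqrt{2}\right) S + S = S \left(k + i k \sqrt{2}\right) + S = S + S \left(k + i k \sqrt{2}\right)$)
$\sqrt{\frac{1}{-34526 - 3643} + X{\left(-27,-142 \right)}} = \sqrt{\frac{1}{-34526 - 3643} - 27 \left(1 - 142 + i \left(-142\right) \sqrt{2}\right)} = \sqrt{\frac{1}{-38169} - 27 \left(1 - 142 - 142 i \sqrt{2}\right)} = \sqrt{- \frac{1}{38169} - 27 \left(-141 - 142 i \sqrt{2}\right)} = \sqrt{- \frac{1}{38169} + \left(3807 + 3834 i \sqrt{2}\right)} = \sqrt{\frac{145309382}{38169} + 3834 i \sqrt{2}}$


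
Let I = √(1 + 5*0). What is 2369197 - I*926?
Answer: 2368271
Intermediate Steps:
I = 1 (I = √(1 + 0) = √1 = 1)
2369197 - I*926 = 2369197 - 926 = 2368271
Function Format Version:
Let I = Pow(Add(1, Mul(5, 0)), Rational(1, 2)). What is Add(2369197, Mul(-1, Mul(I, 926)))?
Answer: 2368271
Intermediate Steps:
I = 1 (I = Pow(Add(1, 0), Rational(1, 2)) = Pow(1, Rational(1, 2)) = 1)
Add(2369197, Mul(-1, Mul(I, 926))) = Add(2369197, Mul(-1, Mul(1, 926))) = Add(2369197, Mul(-1, 926)) = Add(2369197, -926) = 2368271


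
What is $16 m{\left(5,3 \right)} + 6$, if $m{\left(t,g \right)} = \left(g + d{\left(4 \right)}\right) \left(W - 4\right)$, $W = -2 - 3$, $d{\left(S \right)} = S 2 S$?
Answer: $-5034$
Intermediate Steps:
$d{\left(S \right)} = 2 S^{2}$ ($d{\left(S \right)} = 2 S S = 2 S^{2}$)
$W = -5$ ($W = -2 - 3 = -5$)
$m{\left(t,g \right)} = -288 - 9 g$ ($m{\left(t,g \right)} = \left(g + 2 \cdot 4^{2}\right) \left(-5 - 4\right) = \left(g + 2 \cdot 16\right) \left(-9\right) = \left(g + 32\right) \left(-9\right) = \left(32 + g\right) \left(-9\right) = -288 - 9 g$)
$16 m{\left(5,3 \right)} + 6 = 16 \left(-288 - 27\right) + 6 = 16 \left(-315\right) + 6 = -5040 + 6 = -5034$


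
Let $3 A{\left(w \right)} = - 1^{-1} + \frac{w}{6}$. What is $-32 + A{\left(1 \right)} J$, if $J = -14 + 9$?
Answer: $- \frac{551}{18} \approx -30.611$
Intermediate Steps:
$J = -5$
$A{\left(w \right)} = - \frac{1}{3} + \frac{w}{18}$ ($A{\left(w \right)} = \frac{- 1^{-1} + \frac{w}{6}}{3} = \frac{\left(-1\right) 1 + w \frac{1}{6}}{3} = \frac{-1 + \frac{w}{6}}{3} = - \frac{1}{3} + \frac{w}{18}$)
$-32 + A{\left(1 \right)} J = -32 + \left(- \frac{1}{3} + \frac{1}{18} \cdot 1\right) \left(-5\right) = -32 + \left(- \frac{1}{3} + \frac{1}{18}\right) \left(-5\right) = -32 - - \frac{25}{18} = -32 + \frac{25}{18} = - \frac{551}{18}$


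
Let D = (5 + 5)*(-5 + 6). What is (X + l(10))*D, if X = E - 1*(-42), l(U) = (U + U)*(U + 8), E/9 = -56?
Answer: -1020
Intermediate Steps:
E = -504 (E = 9*(-56) = -504)
l(U) = 2*U*(8 + U) (l(U) = (2*U)*(8 + U) = 2*U*(8 + U))
D = 10 (D = 10*1 = 10)
X = -462 (X = -504 - 1*(-42) = -504 + 42 = -462)
(X + l(10))*D = (-462 + 2*10*(8 + 10))*10 = (-462 + 2*10*18)*10 = (-462 + 360)*10 = -102*10 = -1020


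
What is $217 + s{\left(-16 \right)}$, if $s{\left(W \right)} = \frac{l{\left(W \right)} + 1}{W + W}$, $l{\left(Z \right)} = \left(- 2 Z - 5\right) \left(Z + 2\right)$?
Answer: $\frac{7321}{32} \approx 228.78$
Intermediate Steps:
$l{\left(Z \right)} = \left(-5 - 2 Z\right) \left(2 + Z\right)$
$s{\left(W \right)} = \frac{-9 - 9 W - 2 W^{2}}{2 W}$ ($s{\left(W \right)} = \frac{\left(-10 - 9 W - 2 W^{2}\right) + 1}{W + W} = \frac{-9 - 9 W - 2 W^{2}}{2 W}$)
$217 + s{\left(-16 \right)} = 217 - \left(- \frac{23}{2} - \frac{9}{32}\right) = 217 - - \frac{377}{32} = 217 + \left(- \frac{9}{2} + 16 + \frac{9}{32}\right) = 217 + \frac{377}{32} = \frac{7321}{32}$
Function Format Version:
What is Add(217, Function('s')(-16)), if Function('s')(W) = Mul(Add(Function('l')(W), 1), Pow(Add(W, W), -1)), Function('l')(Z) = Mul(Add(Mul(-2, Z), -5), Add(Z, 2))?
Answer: Rational(7321, 32) ≈ 228.78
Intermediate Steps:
Function('l')(Z) = Mul(Add(-5, Mul(-2, Z)), Add(2, Z))
Function('s')(W) = Mul(Rational(1, 2), Pow(W, -1), Add(-9, Mul(-9, W), Mul(-2, Pow(W, 2)))) (Function('s')(W) = Mul(Add(Add(-10, Mul(-9, W), Mul(-2, Pow(W, 2))), 1), Pow(Add(W, W), -1)) = Mul(Add(-9, Mul(-9, W), Mul(-2, Pow(W, 2))), Pow(Mul(2, W), -1)) = Mul(Add(-9, Mul(-9, W), Mul(-2, Pow(W, 2))), Mul(Rational(1, 2), Pow(W, -1))) = Mul(Rational(1, 2), Pow(W, -1), Add(-9, Mul(-9, W), Mul(-2, Pow(W, 2)))))
Add(217, Function('s')(-16)) = Add(217, Add(Rational(-9, 2), Mul(-1, -16), Mul(Rational(-9, 2), Pow(-16, -1)))) = Add(217, Add(Rational(-9, 2), 16, Mul(Rational(-9, 2), Rational(-1, 16)))) = Add(217, Add(Rational(-9, 2), 16, Rational(9, 32))) = Add(217, Rational(377, 32)) = Rational(7321, 32)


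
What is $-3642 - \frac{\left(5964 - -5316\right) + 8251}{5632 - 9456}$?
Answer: $- \frac{13907477}{3824} \approx -3636.9$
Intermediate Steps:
$-3642 - \frac{\left(5964 - -5316\right) + 8251}{5632 - 9456} = -3642 - \frac{\left(5964 + 5316\right) + 8251}{-3824} = -3642 - \left(11280 + 8251\right) \left(- \frac{1}{3824}\right) = -3642 - 19531 \left(- \frac{1}{3824}\right) = -3642 - - \frac{19531}{3824} = -3642 + \frac{19531}{3824} = - \frac{13907477}{3824}$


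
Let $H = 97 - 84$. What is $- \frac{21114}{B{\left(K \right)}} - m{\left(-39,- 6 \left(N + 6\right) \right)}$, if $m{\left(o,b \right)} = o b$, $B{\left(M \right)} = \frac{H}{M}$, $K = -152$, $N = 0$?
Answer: $\frac{3191076}{13} \approx 2.4547 \cdot 10^{5}$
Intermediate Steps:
$H = 13$ ($H = 97 - 84 = 13$)
$B{\left(M \right)} = \frac{13}{M}$
$m{\left(o,b \right)} = b o$
$- \frac{21114}{B{\left(K \right)}} - m{\left(-39,- 6 \left(N + 6\right) \right)} = - \frac{21114}{13 \frac{1}{-152}} - - 6 \left(0 + 6\right) \left(-39\right) = - \frac{21114}{13 \left(- \frac{1}{152}\right)} - \left(-6\right) 6 \left(-39\right) = - \frac{21114}{- \frac{13}{152}} - \left(-36\right) \left(-39\right) = \left(-21114\right) \left(- \frac{152}{13}\right) - 1404 = \frac{3209328}{13} - 1404 = \frac{3191076}{13}$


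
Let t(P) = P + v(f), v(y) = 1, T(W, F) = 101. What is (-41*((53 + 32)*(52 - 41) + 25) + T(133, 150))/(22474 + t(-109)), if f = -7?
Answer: -39259/22366 ≈ -1.7553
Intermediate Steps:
t(P) = 1 + P (t(P) = P + 1 = 1 + P)
(-41*((53 + 32)*(52 - 41) + 25) + T(133, 150))/(22474 + t(-109)) = (-41*((53 + 32)*(52 - 41) + 25) + 101)/(22474 + (1 - 109)) = (-41*(85*11 + 25) + 101)/(22474 - 108) = (-41*(935 + 25) + 101)/22366 = (-41*960 + 101)*(1/22366) = (-39360 + 101)*(1/22366) = -39259*1/22366 = -39259/22366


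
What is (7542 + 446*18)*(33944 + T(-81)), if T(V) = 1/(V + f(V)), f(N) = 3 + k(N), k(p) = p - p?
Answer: 6870602445/13 ≈ 5.2851e+8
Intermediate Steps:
k(p) = 0
f(N) = 3 (f(N) = 3 + 0 = 3)
T(V) = 1/(3 + V) (T(V) = 1/(V + 3) = 1/(3 + V))
(7542 + 446*18)*(33944 + T(-81)) = (7542 + 446*18)*(33944 + 1/(3 - 81)) = (7542 + 8028)*(33944 + 1/(-78)) = 15570*(33944 - 1/78) = 15570*(2647631/78) = 6870602445/13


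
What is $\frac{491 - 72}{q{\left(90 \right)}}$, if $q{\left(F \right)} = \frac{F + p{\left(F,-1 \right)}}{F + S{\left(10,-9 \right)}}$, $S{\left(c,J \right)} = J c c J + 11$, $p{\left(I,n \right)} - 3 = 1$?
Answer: $\frac{3436219}{94} \approx 36556.0$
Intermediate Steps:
$p{\left(I,n \right)} = 4$ ($p{\left(I,n \right)} = 3 + 1 = 4$)
$S{\left(c,J \right)} = 11 + J^{2} c^{2}$ ($S{\left(c,J \right)} = J c^{2} J + 11 = J^{2} c^{2} + 11 = 11 + J^{2} c^{2}$)
$q{\left(F \right)} = \frac{4 + F}{8111 + F}$ ($q{\left(F \right)} = \frac{F + 4}{F + \left(11 + \left(-9\right)^{2} \cdot 10^{2}\right)} = \frac{4 + F}{F + \left(11 + 81 \cdot 100\right)} = \frac{4 + F}{F + \left(11 + 8100\right)} = \frac{4 + F}{F + 8111} = \frac{4 + F}{8111 + F}$)
$\frac{491 - 72}{q{\left(90 \right)}} = \frac{491 - 72}{\frac{1}{8111 + 90} \left(4 + 90\right)} = \frac{419}{\frac{1}{8201} \cdot 94} = \frac{419}{\frac{94}{8201}} = 419 \cdot \frac{8201}{94} = \frac{3436219}{94}$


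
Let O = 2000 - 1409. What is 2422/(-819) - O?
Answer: -69493/117 ≈ -593.96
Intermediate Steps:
O = 591
2422/(-819) - O = 2422/(-819) - 1*591 = 2422*(-1/819) - 591 = -346/117 - 591 = -69493/117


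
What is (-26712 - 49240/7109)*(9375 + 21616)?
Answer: -5886580784368/7109 ≈ -8.2805e+8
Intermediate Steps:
(-26712 - 49240/7109)*(9375 + 21616) = (-26712 - 49240*1/7109)*30991 = (-26712 - 49240/7109)*30991 = -189944848/7109*30991 = -5886580784368/7109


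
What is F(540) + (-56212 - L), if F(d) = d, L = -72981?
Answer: 17309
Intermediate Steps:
F(540) + (-56212 - L) = 540 + (-56212 - 1*(-72981)) = 540 + (-56212 + 72981) = 540 + 16769 = 17309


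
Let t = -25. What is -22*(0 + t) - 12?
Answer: 538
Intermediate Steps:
-22*(0 + t) - 12 = -22*(0 - 25) - 12 = -22*(-25) - 12 = 550 - 12 = 538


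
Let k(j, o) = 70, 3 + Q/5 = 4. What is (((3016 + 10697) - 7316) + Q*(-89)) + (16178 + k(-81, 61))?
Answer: 22200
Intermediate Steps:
Q = 5 (Q = -15 + 5*4 = -15 + 20 = 5)
(((3016 + 10697) - 7316) + Q*(-89)) + (16178 + k(-81, 61)) = (((3016 + 10697) - 7316) + 5*(-89)) + (16178 + 70) = ((13713 - 7316) - 445) + 16248 = (6397 - 445) + 16248 = 5952 + 16248 = 22200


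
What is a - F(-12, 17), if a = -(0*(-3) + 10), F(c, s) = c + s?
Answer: -15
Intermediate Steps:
a = -10 (a = -(0 + 10) = -1*10 = -10)
a - F(-12, 17) = -10 - (-12 + 17) = -10 - 1*5 = -10 - 5 = -15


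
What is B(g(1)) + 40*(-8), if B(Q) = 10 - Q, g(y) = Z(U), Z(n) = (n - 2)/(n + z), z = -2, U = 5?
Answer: -311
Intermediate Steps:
Z(n) = 1 (Z(n) = (n - 2)/(n - 2) = (-2 + n)/(-2 + n) = 1)
g(y) = 1
B(g(1)) + 40*(-8) = (10 - 1*1) + 40*(-8) = (10 - 1) - 320 = 9 - 320 = -311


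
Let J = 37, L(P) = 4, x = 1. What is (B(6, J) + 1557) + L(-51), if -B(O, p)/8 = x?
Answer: 1553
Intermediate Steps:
B(O, p) = -8 (B(O, p) = -8*1 = -8)
(B(6, J) + 1557) + L(-51) = (-8 + 1557) + 4 = 1549 + 4 = 1553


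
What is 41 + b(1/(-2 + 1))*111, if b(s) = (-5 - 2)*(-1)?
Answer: 818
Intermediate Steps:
b(s) = 7 (b(s) = -7*(-1) = 7)
41 + b(1/(-2 + 1))*111 = 41 + 7*111 = 41 + 777 = 818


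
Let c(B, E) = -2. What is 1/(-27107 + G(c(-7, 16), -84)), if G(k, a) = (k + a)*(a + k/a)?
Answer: -21/417586 ≈ -5.0289e-5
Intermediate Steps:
G(k, a) = (a + k)*(a + k/a)
1/(-27107 + G(c(-7, 16), -84)) = 1/(-27107 + (-2 + (-84)**2 - 84*(-2) + (-2)**2/(-84))) = 1/(-27107 + (-2 + 7056 + 168 - 1/84*4)) = 1/(-27107 + (-2 + 7056 + 168 - 1/21)) = 1/(-27107 + 151661/21) = 1/(-417586/21) = -21/417586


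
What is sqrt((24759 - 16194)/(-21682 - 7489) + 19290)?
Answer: 15*sqrt(72953433019)/29171 ≈ 138.89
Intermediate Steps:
sqrt((24759 - 16194)/(-21682 - 7489) + 19290) = sqrt(8565/(-29171) + 19290) = sqrt(8565*(-1/29171) + 19290) = sqrt(-8565/29171 + 19290) = sqrt(562700025/29171) = 15*sqrt(72953433019)/29171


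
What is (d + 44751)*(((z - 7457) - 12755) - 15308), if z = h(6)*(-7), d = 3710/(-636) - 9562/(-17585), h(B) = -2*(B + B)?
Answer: -27816838492044/17585 ≈ -1.5819e+9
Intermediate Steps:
h(B) = -4*B
d = -558103/105510 (d = 3710*(-1/636) - 9562*(-1/17585) = -35/6 + 9562/17585 = -558103/105510 ≈ -5.2896)
z = 168 (z = -4*6*(-7) = -24*(-7) = 168)
(d + 44751)*(((z - 7457) - 12755) - 15308) = (-558103/105510 + 44751)*(((168 - 7457) - 12755) - 15308) = 4721119907*((-7289 - 12755) - 15308)/105510 = 4721119907*(-20044 - 15308)/105510 = (4721119907/105510)*(-35352) = -27816838492044/17585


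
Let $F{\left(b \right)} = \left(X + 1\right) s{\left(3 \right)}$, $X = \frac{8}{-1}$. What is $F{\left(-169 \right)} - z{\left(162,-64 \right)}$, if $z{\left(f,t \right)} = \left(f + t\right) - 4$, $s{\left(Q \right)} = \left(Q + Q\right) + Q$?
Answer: $-157$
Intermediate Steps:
$X = -8$ ($X = 8 \left(-1\right) = -8$)
$s{\left(Q \right)} = 3 Q$ ($s{\left(Q \right)} = 2 Q + Q = 3 Q$)
$z{\left(f,t \right)} = -4 + f + t$
$F{\left(b \right)} = -63$ ($F{\left(b \right)} = \left(-8 + 1\right) 3 \cdot 3 = \left(-7\right) 9 = -63$)
$F{\left(-169 \right)} - z{\left(162,-64 \right)} = -63 - \left(-4 + 162 - 64\right) = -63 - 94 = -157$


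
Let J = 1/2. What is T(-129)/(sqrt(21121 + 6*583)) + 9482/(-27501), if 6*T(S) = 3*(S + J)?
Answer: -9482/27501 - 257*sqrt(24619)/98476 ≈ -0.75427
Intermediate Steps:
J = 1/2 ≈ 0.50000
T(S) = 1/4 + S/2 (T(S) = (3*(S + 1/2))/6 = (3*(1/2 + S))/6 = (3/2 + 3*S)/6 = 1/4 + S/2)
T(-129)/(sqrt(21121 + 6*583)) + 9482/(-27501) = (1/4 + (1/2)*(-129))/(sqrt(21121 + 6*583)) + 9482/(-27501) = (1/4 - 129/2)/(sqrt(21121 + 3498)) + 9482*(-1/27501) = -257*sqrt(24619)/24619/4 - 9482/27501 = -257*sqrt(24619)/98476 - 9482/27501 = -9482/27501 - 257*sqrt(24619)/98476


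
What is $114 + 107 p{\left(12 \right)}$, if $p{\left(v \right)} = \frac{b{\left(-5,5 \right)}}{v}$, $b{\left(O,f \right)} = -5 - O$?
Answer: $114$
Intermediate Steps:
$p{\left(v \right)} = 0$ ($p{\left(v \right)} = \frac{-5 - -5}{v} = \frac{-5 + 5}{v} = \frac{0}{v} = 0$)
$114 + 107 p{\left(12 \right)} = 114 + 107 \cdot 0 = 114 + 0 = 114$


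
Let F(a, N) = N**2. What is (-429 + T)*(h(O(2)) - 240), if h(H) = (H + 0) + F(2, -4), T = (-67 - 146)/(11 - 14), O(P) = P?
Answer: 79476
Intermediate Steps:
T = 71 (T = -213/(-3) = -213*(-1/3) = 71)
h(H) = 16 + H (h(H) = (H + 0) + (-4)**2 = H + 16 = 16 + H)
(-429 + T)*(h(O(2)) - 240) = (-429 + 71)*((16 + 2) - 240) = -358*(18 - 240) = -358*(-222) = 79476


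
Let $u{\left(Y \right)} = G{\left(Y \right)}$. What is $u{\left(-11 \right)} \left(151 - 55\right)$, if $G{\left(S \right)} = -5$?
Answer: $-480$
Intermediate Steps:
$u{\left(Y \right)} = -5$
$u{\left(-11 \right)} \left(151 - 55\right) = - 5 \left(151 - 55\right) = \left(-5\right) 96 = -480$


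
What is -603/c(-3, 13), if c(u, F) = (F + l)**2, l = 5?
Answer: -67/36 ≈ -1.8611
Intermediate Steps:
c(u, F) = (5 + F)**2 (c(u, F) = (F + 5)**2 = (5 + F)**2)
-603/c(-3, 13) = -603/(5 + 13)**2 = -603/(18**2) = -603/324 = -603*1/324 = -67/36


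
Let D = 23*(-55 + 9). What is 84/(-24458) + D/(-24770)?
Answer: 849853/21636595 ≈ 0.039279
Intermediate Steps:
D = -1058 (D = 23*(-46) = -1058)
84/(-24458) + D/(-24770) = 84/(-24458) - 1058/(-24770) = 84*(-1/24458) - 1058*(-1/24770) = -6/1747 + 529/12385 = 849853/21636595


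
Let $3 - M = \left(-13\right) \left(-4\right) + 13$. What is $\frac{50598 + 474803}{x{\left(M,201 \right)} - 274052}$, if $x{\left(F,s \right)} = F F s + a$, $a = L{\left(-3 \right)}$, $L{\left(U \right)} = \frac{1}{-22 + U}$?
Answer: $\frac{13135025}{12464799} \approx 1.0538$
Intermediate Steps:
$a = - \frac{1}{25}$ ($a = \frac{1}{-22 - 3} = \frac{1}{-25} = - \frac{1}{25} \approx -0.04$)
$M = -62$ ($M = 3 - \left(\left(-13\right) \left(-4\right) + 13\right) = 3 - \left(52 + 13\right) = 3 - 65 = -62$)
$x{\left(F,s \right)} = - \frac{1}{25} + s F^{2}$ ($x{\left(F,s \right)} = F F s - \frac{1}{25} = F^{2} s - \frac{1}{25} = s F^{2} - \frac{1}{25} = - \frac{1}{25} + s F^{2}$)
$\frac{50598 + 474803}{x{\left(M,201 \right)} - 274052} = \frac{50598 + 474803}{\left(- \frac{1}{25} + 201 \left(-62\right)^{2}\right) - 274052} = \frac{525401}{\left(- \frac{1}{25} + 201 \cdot 3844\right) - 274052} = \frac{525401}{\left(- \frac{1}{25} + 772644\right) - 274052} = \frac{525401}{\frac{19316099}{25} - 274052} = \frac{525401}{\frac{12464799}{25}} = 525401 \cdot \frac{25}{12464799} = \frac{13135025}{12464799}$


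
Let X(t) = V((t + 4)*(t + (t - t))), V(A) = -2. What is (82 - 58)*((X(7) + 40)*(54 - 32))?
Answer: 20064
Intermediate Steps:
X(t) = -2
(82 - 58)*((X(7) + 40)*(54 - 32)) = (82 - 58)*((-2 + 40)*(54 - 32)) = 24*(38*22) = 24*836 = 20064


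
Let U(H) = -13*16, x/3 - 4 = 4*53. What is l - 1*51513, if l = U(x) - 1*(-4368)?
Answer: -47353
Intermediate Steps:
x = 648 (x = 12 + 3*(4*53) = 12 + 3*212 = 12 + 636 = 648)
U(H) = -208
l = 4160 (l = -208 - 1*(-4368) = -208 + 4368 = 4160)
l - 1*51513 = 4160 - 1*51513 = 4160 - 51513 = -47353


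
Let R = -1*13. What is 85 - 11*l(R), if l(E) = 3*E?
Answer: 514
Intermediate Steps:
R = -13
85 - 11*l(R) = 85 - 33*(-13) = 85 - 11*(-39) = 85 + 429 = 514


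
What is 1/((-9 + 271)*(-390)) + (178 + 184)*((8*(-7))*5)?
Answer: -10356964801/102180 ≈ -1.0136e+5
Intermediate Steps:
1/((-9 + 271)*(-390)) + (178 + 184)*((8*(-7))*5) = -1/390/262 + 362*(-56*5) = (1/262)*(-1/390) + 362*(-280) = -1/102180 - 101360 = -10356964801/102180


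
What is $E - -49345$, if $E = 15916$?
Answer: $65261$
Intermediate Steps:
$E - -49345 = 15916 - -49345 = 15916 + 49345 = 65261$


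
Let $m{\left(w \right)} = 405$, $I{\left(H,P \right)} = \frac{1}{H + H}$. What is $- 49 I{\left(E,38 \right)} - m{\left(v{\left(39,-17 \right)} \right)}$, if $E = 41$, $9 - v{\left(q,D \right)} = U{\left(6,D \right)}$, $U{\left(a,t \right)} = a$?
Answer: $- \frac{33259}{82} \approx -405.6$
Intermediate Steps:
$v{\left(q,D \right)} = 3$ ($v{\left(q,D \right)} = 9 - 6 = 3$)
$I{\left(H,P \right)} = \frac{1}{2 H}$
$- 49 I{\left(E,38 \right)} - m{\left(v{\left(39,-17 \right)} \right)} = - 49 \frac{1}{2 \cdot 41} - 405 = - 49 \cdot \frac{1}{2} \cdot \frac{1}{41} - 405 = \left(-49\right) \frac{1}{82} - 405 = - \frac{49}{82} - 405 = - \frac{33259}{82}$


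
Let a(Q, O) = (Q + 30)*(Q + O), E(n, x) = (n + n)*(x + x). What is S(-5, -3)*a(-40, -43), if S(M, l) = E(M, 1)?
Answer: -16600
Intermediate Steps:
E(n, x) = 4*n*x (E(n, x) = (2*n)*(2*x) = 4*n*x)
S(M, l) = 4*M (S(M, l) = 4*M*1 = 4*M)
a(Q, O) = (30 + Q)*(O + Q)
S(-5, -3)*a(-40, -43) = (4*(-5))*((-40)² + 30*(-43) + 30*(-40) - 43*(-40)) = -20*(1600 - 1290 - 1200 + 1720) = -20*830 = -16600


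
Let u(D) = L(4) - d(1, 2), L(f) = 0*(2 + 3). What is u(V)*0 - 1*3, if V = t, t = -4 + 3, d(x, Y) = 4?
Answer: -3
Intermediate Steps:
L(f) = 0 (L(f) = 0*5 = 0)
t = -1
V = -1
u(D) = -4 (u(D) = 0 - 1*4 = 0 - 4 = -4)
u(V)*0 - 1*3 = -4*0 - 1*3 = 0 - 3 = -3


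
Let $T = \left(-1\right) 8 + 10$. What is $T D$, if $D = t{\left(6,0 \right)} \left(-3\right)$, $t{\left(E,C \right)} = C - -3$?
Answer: $-18$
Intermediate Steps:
$t{\left(E,C \right)} = 3 + C$ ($t{\left(E,C \right)} = C + 3 = 3 + C$)
$T = 2$ ($T = -8 + 10 = 2$)
$D = -9$ ($D = \left(3 + 0\right) \left(-3\right) = 3 \left(-3\right) = -9$)
$T D = 2 \left(-9\right) = -18$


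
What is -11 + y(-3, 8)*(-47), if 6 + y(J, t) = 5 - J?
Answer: -105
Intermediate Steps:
y(J, t) = -1 - J (y(J, t) = -6 + (5 - J) = -1 - J)
-11 + y(-3, 8)*(-47) = -11 + (-1 - 1*(-3))*(-47) = -11 + (-1 + 3)*(-47) = -11 + 2*(-47) = -11 - 94 = -105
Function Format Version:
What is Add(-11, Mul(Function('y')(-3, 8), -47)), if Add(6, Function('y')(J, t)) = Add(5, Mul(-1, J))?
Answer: -105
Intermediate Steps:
Function('y')(J, t) = Add(-1, Mul(-1, J)) (Function('y')(J, t) = Add(-6, Add(5, Mul(-1, J))) = Add(-1, Mul(-1, J)))
Add(-11, Mul(Function('y')(-3, 8), -47)) = Add(-11, Mul(Add(-1, Mul(-1, -3)), -47)) = Add(-11, Mul(Add(-1, 3), -47)) = Add(-11, Mul(2, -47)) = Add(-11, -94) = -105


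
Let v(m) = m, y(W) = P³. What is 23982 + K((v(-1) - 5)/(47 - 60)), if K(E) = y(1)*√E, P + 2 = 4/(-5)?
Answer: 23982 - 2744*√78/1625 ≈ 23967.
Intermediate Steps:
P = -14/5 (P = -2 + 4/(-5) = -2 + 4*(-⅕) = -2 - ⅘ = -14/5 ≈ -2.8000)
y(W) = -2744/125 (y(W) = (-14/5)³ = -2744/125)
K(E) = -2744*√E/125
23982 + K((v(-1) - 5)/(47 - 60)) = 23982 - 2744*√6*√(-1/(47 - 60))/125 = 23982 - 2744*√6*√(-1/(-13))/125 = 23982 - 2744*√78/13/125 = 23982 - 2744*√78/1625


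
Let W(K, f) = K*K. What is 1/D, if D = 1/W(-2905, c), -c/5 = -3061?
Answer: 8439025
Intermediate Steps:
c = 15305 (c = -5*(-3061) = 15305)
W(K, f) = K**2
D = 1/8439025 (D = 1/((-2905)**2) = 1/8439025 ≈ 1.1850e-7)
1/D = 1/(1/8439025) = 8439025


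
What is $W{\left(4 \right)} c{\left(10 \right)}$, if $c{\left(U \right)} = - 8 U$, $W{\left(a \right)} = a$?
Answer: $-320$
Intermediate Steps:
$W{\left(4 \right)} c{\left(10 \right)} = 4 \left(\left(-8\right) 10\right) = 4 \left(-80\right) = -320$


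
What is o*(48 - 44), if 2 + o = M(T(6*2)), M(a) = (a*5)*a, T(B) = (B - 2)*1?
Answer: 1992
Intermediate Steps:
T(B) = -2 + B (T(B) = (-2 + B)*1 = -2 + B)
M(a) = 5*a**2 (M(a) = (5*a)*a = 5*a**2)
o = 498 (o = -2 + 5*(-2 + 6*2)**2 = -2 + 5*(-2 + 12)**2 = -2 + 5*10**2 = -2 + 5*100 = -2 + 500 = 498)
o*(48 - 44) = 498*(48 - 44) = 498*4 = 1992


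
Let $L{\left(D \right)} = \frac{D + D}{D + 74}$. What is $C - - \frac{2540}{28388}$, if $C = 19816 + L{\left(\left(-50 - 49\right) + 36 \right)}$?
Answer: $\frac{1546088435}{78067} \approx 19805.0$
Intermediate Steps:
$L{\left(D \right)} = \frac{2 D}{74 + D}$
$C = \frac{217850}{11}$ ($C = 19816 + \frac{2 \left(\left(-50 - 49\right) + 36\right)}{74 + \left(\left(-50 - 49\right) + 36\right)} = 19816 + \frac{2 \left(-99 + 36\right)}{74 + \left(-99 + 36\right)} = 19816 + 2 \left(-63\right) \frac{1}{74 - 63} = 19816 + 2 \left(-63\right) \frac{1}{11} = 19816 - \frac{126}{11} = \frac{217850}{11} \approx 19805.0$)
$C - - \frac{2540}{28388} = \frac{217850}{11} - - \frac{2540}{28388} = \frac{217850}{11} - \left(-2540\right) \frac{1}{28388} = \frac{217850}{11} - - \frac{635}{7097} = \frac{217850}{11} + \frac{635}{7097} = \frac{1546088435}{78067}$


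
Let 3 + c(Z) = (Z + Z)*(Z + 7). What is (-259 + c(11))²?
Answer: 17956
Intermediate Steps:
c(Z) = -3 + 2*Z*(7 + Z) (c(Z) = -3 + (Z + Z)*(Z + 7) = -3 + (2*Z)*(7 + Z) = -3 + 2*Z*(7 + Z))
(-259 + c(11))² = (-259 + (-3 + 2*11² + 14*11))² = (-259 + (-3 + 2*121 + 154))² = (-259 + (-3 + 242 + 154))² = (-259 + 393)² = 134² = 17956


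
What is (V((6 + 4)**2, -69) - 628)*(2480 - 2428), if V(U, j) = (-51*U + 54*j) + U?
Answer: -486408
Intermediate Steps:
V(U, j) = -50*U + 54*j
(V((6 + 4)**2, -69) - 628)*(2480 - 2428) = ((-50*(6 + 4)**2 + 54*(-69)) - 628)*(2480 - 2428) = ((-50*10**2 - 3726) - 628)*52 = ((-50*100 - 3726) - 628)*52 = ((-5000 - 3726) - 628)*52 = (-8726 - 628)*52 = -9354*52 = -486408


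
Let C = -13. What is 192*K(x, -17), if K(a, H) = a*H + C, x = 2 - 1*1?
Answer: -5760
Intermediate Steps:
x = 1 (x = 2 - 1 = 1)
K(a, H) = -13 + H*a (K(a, H) = a*H - 13 = H*a - 13 = -13 + H*a)
192*K(x, -17) = 192*(-13 - 17*1) = 192*(-13 - 17) = 192*(-30) = -5760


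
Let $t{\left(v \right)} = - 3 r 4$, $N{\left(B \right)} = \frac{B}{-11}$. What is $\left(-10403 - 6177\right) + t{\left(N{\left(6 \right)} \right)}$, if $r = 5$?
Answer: $-16640$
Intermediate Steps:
$N{\left(B \right)} = - \frac{B}{11}$ ($N{\left(B \right)} = B \left(- \frac{1}{11}\right) = - \frac{B}{11}$)
$t{\left(v \right)} = -60$ ($t{\left(v \right)} = \left(-3\right) 5 \cdot 4 = \left(-15\right) 4 = -60$)
$\left(-10403 - 6177\right) + t{\left(N{\left(6 \right)} \right)} = \left(-10403 - 6177\right) - 60 = -16580 - 60 = -16640$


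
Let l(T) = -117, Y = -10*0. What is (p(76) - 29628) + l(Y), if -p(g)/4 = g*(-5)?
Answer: -28225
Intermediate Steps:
p(g) = 20*g (p(g) = -4*g*(-5) = -(-20)*g = 20*g)
Y = 0
(p(76) - 29628) + l(Y) = (20*76 - 29628) - 117 = (1520 - 29628) - 117 = -28108 - 117 = -28225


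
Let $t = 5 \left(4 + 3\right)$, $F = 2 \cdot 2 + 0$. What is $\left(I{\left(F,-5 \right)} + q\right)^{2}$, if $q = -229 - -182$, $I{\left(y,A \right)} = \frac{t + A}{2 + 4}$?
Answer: $1764$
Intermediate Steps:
$F = 4$ ($F = 4 + 0 = 4$)
$t = 35$ ($t = 5 \cdot 7 = 35$)
$I{\left(y,A \right)} = \frac{35}{6} + \frac{A}{6}$ ($I{\left(y,A \right)} = \frac{35 + A}{2 + 4} = \frac{35 + A}{6} = \left(35 + A\right) \frac{1}{6} = \frac{35}{6} + \frac{A}{6}$)
$q = -47$ ($q = -229 + 182 = -47$)
$\left(I{\left(F,-5 \right)} + q\right)^{2} = \left(\left(\frac{35}{6} + \frac{1}{6} \left(-5\right)\right) - 47\right)^{2} = \left(\left(\frac{35}{6} - \frac{5}{6}\right) - 47\right)^{2} = \left(5 - 47\right)^{2} = \left(-42\right)^{2} = 1764$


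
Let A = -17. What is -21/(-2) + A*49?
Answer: -1645/2 ≈ -822.50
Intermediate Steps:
-21/(-2) + A*49 = -21/(-2) - 17*49 = -21*(-½) - 833 = 21/2 - 833 = -1645/2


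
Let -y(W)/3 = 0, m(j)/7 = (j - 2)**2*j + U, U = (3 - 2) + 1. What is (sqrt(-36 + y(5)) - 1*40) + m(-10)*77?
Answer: -775122 + 6*I ≈ -7.7512e+5 + 6.0*I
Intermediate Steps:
U = 2 (U = 1 + 1 = 2)
m(j) = 14 + 7*j*(-2 + j)**2 (m(j) = 7*((j - 2)**2*j + 2) = 7*((-2 + j)**2*j + 2) = 7*(j*(-2 + j)**2 + 2) = 7*(2 + j*(-2 + j)**2) = 14 + 7*j*(-2 + j)**2)
y(W) = 0 (y(W) = -3*0 = 0)
(sqrt(-36 + y(5)) - 1*40) + m(-10)*77 = (sqrt(-36 + 0) - 1*40) + (14 + 7*(-10)*(-2 - 10)**2)*77 = (sqrt(-36) - 40) + (14 + 7*(-10)*(-12)**2)*77 = (6*I - 40) + (14 + 7*(-10)*144)*77 = (-40 + 6*I) + (14 - 10080)*77 = (-40 + 6*I) - 10066*77 = (-40 + 6*I) - 775082 = -775122 + 6*I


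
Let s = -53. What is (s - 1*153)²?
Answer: 42436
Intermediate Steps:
(s - 1*153)² = (-53 - 1*153)² = (-53 - 153)² = (-206)² = 42436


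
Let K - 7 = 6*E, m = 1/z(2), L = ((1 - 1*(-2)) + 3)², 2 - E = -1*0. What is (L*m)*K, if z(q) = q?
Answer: 342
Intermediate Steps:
E = 2 (E = 2 - (-1)*0 = 2 - 1*0 = 2 + 0 = 2)
L = 36 (L = ((1 + 2) + 3)² = (3 + 3)² = 6² = 36)
m = ½ (m = 1/2 = ½ ≈ 0.50000)
K = 19 (K = 7 + 6*2 = 7 + 12 = 19)
(L*m)*K = (36*(½))*19 = 18*19 = 342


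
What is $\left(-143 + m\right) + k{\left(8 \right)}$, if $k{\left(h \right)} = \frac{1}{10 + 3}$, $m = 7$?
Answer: $- \frac{1767}{13} \approx -135.92$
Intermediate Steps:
$k{\left(h \right)} = \frac{1}{13}$
$\left(-143 + m\right) + k{\left(8 \right)} = \left(-143 + 7\right) + \frac{1}{13} = -136 + \frac{1}{13} = - \frac{1767}{13}$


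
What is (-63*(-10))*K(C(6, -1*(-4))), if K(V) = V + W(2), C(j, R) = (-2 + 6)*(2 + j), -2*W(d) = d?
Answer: 19530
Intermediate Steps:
W(d) = -d/2
C(j, R) = 8 + 4*j (C(j, R) = 4*(2 + j) = 8 + 4*j)
K(V) = -1 + V (K(V) = V - ½*2 = V - 1 = -1 + V)
(-63*(-10))*K(C(6, -1*(-4))) = (-63*(-10))*(-1 + (8 + 4*6)) = 630*(-1 + (8 + 24)) = 630*(-1 + 32) = 630*31 = 19530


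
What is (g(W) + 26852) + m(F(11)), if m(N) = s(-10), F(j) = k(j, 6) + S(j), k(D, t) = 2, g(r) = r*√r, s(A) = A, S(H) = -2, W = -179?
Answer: 26842 - 179*I*√179 ≈ 26842.0 - 2394.9*I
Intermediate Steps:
g(r) = r^(3/2)
F(j) = 0 (F(j) = 2 - 2 = 0)
m(N) = -10
(g(W) + 26852) + m(F(11)) = ((-179)^(3/2) + 26852) - 10 = (-179*I*√179 + 26852) - 10 = (26852 - 179*I*√179) - 10 = 26842 - 179*I*√179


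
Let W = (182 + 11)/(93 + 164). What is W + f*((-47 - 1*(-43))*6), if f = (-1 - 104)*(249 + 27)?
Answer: 178748833/257 ≈ 6.9552e+5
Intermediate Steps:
f = -28980 (f = -105*276 = -28980)
W = 193/257 ≈ 0.75097
W + f*((-47 - 1*(-43))*6) = 193/257 - 28980*(-47 - 1*(-43))*6 = 193/257 - 28980*(-47 + 43)*6 = 193/257 - (-115920)*6 = 193/257 - 28980*(-24) = 193/257 + 695520 = 178748833/257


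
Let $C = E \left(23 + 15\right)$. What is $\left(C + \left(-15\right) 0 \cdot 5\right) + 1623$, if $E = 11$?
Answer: $2041$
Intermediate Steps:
$C = 418$ ($C = 11 \left(23 + 15\right) = 11 \cdot 38 = 418$)
$\left(C + \left(-15\right) 0 \cdot 5\right) + 1623 = \left(418 + \left(-15\right) 0 \cdot 5\right) + 1623 = \left(418 + 0 \cdot 5\right) + 1623 = \left(418 + 0\right) + 1623 = 418 + 1623 = 2041$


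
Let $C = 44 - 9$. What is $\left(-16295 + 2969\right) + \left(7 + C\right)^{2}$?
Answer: $-11562$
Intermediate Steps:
$C = 35$ ($C = 44 - 9 = 35$)
$\left(-16295 + 2969\right) + \left(7 + C\right)^{2} = \left(-16295 + 2969\right) + \left(7 + 35\right)^{2} = -13326 + 42^{2} = -13326 + 1764 = -11562$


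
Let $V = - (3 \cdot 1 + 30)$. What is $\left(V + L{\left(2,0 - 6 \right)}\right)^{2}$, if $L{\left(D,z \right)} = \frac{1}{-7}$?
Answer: $\frac{53824}{49} \approx 1098.4$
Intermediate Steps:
$L{\left(D,z \right)} = - \frac{1}{7}$
$V = -33$ ($V = - (3 + 30) = \left(-1\right) 33 = -33$)
$\left(V + L{\left(2,0 - 6 \right)}\right)^{2} = \left(-33 - \frac{1}{7}\right)^{2} = \left(- \frac{232}{7}\right)^{2} = \frac{53824}{49}$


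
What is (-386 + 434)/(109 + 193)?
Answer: 24/151 ≈ 0.15894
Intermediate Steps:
(-386 + 434)/(109 + 193) = 48/302 = 48*(1/302) = 24/151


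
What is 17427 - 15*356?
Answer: 12087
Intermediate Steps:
17427 - 15*356 = 17427 - 1*5340 = 17427 - 5340 = 12087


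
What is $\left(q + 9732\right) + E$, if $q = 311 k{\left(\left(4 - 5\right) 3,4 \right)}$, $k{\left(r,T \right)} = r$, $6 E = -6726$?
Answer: $7678$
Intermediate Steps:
$E = -1121$ ($E = \frac{1}{6} \left(-6726\right) = -1121$)
$q = -933$ ($q = 311 \left(4 - 5\right) 3 = 311 \left(\left(-1\right) 3\right) = 311 \left(-3\right) = -933$)
$\left(q + 9732\right) + E = \left(-933 + 9732\right) - 1121 = 8799 - 1121 = 7678$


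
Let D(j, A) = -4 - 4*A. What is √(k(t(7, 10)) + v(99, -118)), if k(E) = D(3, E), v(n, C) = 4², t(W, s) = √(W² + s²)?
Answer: 2*√(3 - √149) ≈ 6.0685*I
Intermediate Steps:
v(n, C) = 16
k(E) = -4 - 4*E
√(k(t(7, 10)) + v(99, -118)) = √((-4 - 4*√(7² + 10²)) + 16) = √((-4 - 4*√(49 + 100)) + 16) = √((-4 - 4*√149) + 16) = √(12 - 4*√149)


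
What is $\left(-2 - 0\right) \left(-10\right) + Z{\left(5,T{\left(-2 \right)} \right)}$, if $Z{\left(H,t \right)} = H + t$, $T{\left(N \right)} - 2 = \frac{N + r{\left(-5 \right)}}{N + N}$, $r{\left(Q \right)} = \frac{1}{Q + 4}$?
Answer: $\frac{111}{4} \approx 27.75$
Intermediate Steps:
$r{\left(Q \right)} = \frac{1}{4 + Q}$
$T{\left(N \right)} = 2 + \frac{-1 + N}{2 N}$ ($T{\left(N \right)} = 2 + \frac{N + \frac{1}{4 - 5}}{N + N} = 2 + \frac{N + \frac{1}{-1}}{2 N} = 2 + \left(N - 1\right) \frac{1}{2 N} = 2 + \left(-1 + N\right) \frac{1}{2 N} = 2 + \frac{-1 + N}{2 N}$)
$\left(-2 - 0\right) \left(-10\right) + Z{\left(5,T{\left(-2 \right)} \right)} = \left(-2 - 0\right) \left(-10\right) + \left(5 + \frac{-1 + 5 \left(-2\right)}{2 \left(-2\right)}\right) = \left(-2 + 0\right) \left(-10\right) + \left(5 + \frac{1}{2} \left(- \frac{1}{2}\right) \left(-1 - 10\right)\right) = \left(-2\right) \left(-10\right) + \left(5 + \frac{1}{2} \left(- \frac{1}{2}\right) \left(-11\right)\right) = 20 + \left(5 + \frac{11}{4}\right) = 20 + \frac{31}{4} = \frac{111}{4}$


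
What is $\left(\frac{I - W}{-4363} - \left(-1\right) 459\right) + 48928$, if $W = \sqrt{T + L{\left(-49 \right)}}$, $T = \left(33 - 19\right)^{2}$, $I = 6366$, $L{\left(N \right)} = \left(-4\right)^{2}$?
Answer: $\frac{215469115}{4363} + \frac{2 \sqrt{53}}{4363} \approx 49386.0$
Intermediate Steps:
$L{\left(N \right)} = 16$
$T = 196$ ($T = 14^{2} = 196$)
$W = 2 \sqrt{53}$ ($W = \sqrt{196 + 16} = \sqrt{212} = 2 \sqrt{53} \approx 14.56$)
$\left(\frac{I - W}{-4363} - \left(-1\right) 459\right) + 48928 = \left(\frac{6366 - 2 \sqrt{53}}{-4363} - \left(-1\right) 459\right) + 48928 = \left(\left(6366 - 2 \sqrt{53}\right) \left(- \frac{1}{4363}\right) - -459\right) + 48928 = \left(\left(- \frac{6366}{4363} + \frac{2 \sqrt{53}}{4363}\right) + 459\right) + 48928 = \left(\frac{1996251}{4363} + \frac{2 \sqrt{53}}{4363}\right) + 48928 = \frac{215469115}{4363} + \frac{2 \sqrt{53}}{4363}$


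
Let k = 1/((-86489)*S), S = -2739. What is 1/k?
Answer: 236893371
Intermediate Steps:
k = 1/236893371 (k = 1/(-86489*(-2739)) = -1/86489*(-1/2739) = 1/236893371 ≈ 4.2213e-9)
1/k = 1/(1/236893371) = 236893371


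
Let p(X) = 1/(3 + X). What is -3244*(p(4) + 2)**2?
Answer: -729900/49 ≈ -14896.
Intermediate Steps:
-3244*(p(4) + 2)**2 = -3244*(1/(3 + 4) + 2)**2 = -3244*(1/7 + 2)**2 = -3244*(15/7)**2 = -3244*225/49 = -729900/49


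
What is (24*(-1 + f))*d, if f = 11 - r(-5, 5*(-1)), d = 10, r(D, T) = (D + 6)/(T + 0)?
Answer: 2448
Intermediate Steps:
r(D, T) = (6 + D)/T
f = 56/5 (f = 11 - (6 - 5)/(5*(-1)) = 11 - 1/(-5) = 11 - (-1)/5 = 11 - 1*(-⅕) = 11 + ⅕ = 56/5 ≈ 11.200)
(24*(-1 + f))*d = (24*(-1 + 56/5))*10 = (24*(51/5))*10 = (1224/5)*10 = 2448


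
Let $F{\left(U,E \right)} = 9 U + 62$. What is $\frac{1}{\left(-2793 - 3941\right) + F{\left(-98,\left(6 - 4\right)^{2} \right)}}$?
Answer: $- \frac{1}{7554} \approx -0.00013238$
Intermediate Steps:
$F{\left(U,E \right)} = 62 + 9 U$
$\frac{1}{\left(-2793 - 3941\right) + F{\left(-98,\left(6 - 4\right)^{2} \right)}} = \frac{1}{\left(-2793 - 3941\right) + \left(62 + 9 \left(-98\right)\right)} = \frac{1}{\left(-2793 - 3941\right) + \left(62 - 882\right)} = \frac{1}{-6734 - 820} = \frac{1}{-7554} = - \frac{1}{7554}$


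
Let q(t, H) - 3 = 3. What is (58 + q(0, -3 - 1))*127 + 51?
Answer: 8179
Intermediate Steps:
q(t, H) = 6 (q(t, H) = 3 + 3 = 6)
(58 + q(0, -3 - 1))*127 + 51 = (58 + 6)*127 + 51 = 64*127 + 51 = 8128 + 51 = 8179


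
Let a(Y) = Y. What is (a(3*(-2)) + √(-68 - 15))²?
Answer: (6 - I*√83)² ≈ -47.0 - 109.33*I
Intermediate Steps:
(a(3*(-2)) + √(-68 - 15))² = (3*(-2) + √(-68 - 15))² = (-6 + √(-83))² = (-6 + I*√83)²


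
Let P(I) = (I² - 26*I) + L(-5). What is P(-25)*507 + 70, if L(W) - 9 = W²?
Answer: 663733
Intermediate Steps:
L(W) = 9 + W²
P(I) = 34 + I² - 26*I (P(I) = (I² - 26*I) + (9 + (-5)²) = (I² - 26*I) + (9 + 25) = (I² - 26*I) + 34 = 34 + I² - 26*I)
P(-25)*507 + 70 = (34 + (-25)² - 26*(-25))*507 + 70 = (34 + 625 + 650)*507 + 70 = 1309*507 + 70 = 663663 + 70 = 663733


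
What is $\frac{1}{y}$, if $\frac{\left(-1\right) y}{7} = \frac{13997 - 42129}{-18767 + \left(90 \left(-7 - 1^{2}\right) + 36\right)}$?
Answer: $- \frac{19451}{196924} \approx -0.098774$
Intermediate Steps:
$y = - \frac{196924}{19451}$ ($y = - 7 \frac{13997 - 42129}{-18767 + \left(90 \left(-7 - 1^{2}\right) + 36\right)} = - 7 \left(- \frac{28132}{-18767 + \left(90 \left(-7 - 1\right) + 36\right)}\right) = - 7 \left(- \frac{28132}{-18767 + \left(90 \left(-8\right) + 36\right)}\right) = - 7 \left(- \frac{28132}{-18767 + \left(-720 + 36\right)}\right) = - 7 \left(- \frac{28132}{-18767 - 684}\right) = - 7 \left(- \frac{28132}{-19451}\right) = - 7 \left(\left(-28132\right) \left(- \frac{1}{19451}\right)\right) = \left(-7\right) \frac{28132}{19451} = - \frac{196924}{19451} \approx -10.124$)
$\frac{1}{y} = \frac{1}{- \frac{196924}{19451}} = - \frac{19451}{196924}$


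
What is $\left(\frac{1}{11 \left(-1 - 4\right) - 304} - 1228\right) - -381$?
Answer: $- \frac{304074}{359} \approx -847.0$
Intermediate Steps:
$\left(\frac{1}{11 \left(-1 - 4\right) - 304} - 1228\right) - -381 = \left(\frac{1}{11 \left(-5\right) - 304} - 1228\right) + 381 = \left(\frac{1}{-55 - 304} - 1228\right) + 381 = \left(\frac{1}{-359} - 1228\right) + 381 = \left(- \frac{1}{359} - 1228\right) + 381 = - \frac{440853}{359} + 381 = - \frac{304074}{359}$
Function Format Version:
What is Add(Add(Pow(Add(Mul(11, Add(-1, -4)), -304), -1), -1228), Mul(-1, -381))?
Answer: Rational(-304074, 359) ≈ -847.00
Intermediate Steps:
Add(Add(Pow(Add(Mul(11, Add(-1, -4)), -304), -1), -1228), Mul(-1, -381)) = Add(Add(Pow(Add(Mul(11, -5), -304), -1), -1228), 381) = Add(Add(Pow(Add(-55, -304), -1), -1228), 381) = Add(Add(Pow(-359, -1), -1228), 381) = Add(Add(Rational(-1, 359), -1228), 381) = Add(Rational(-440853, 359), 381) = Rational(-304074, 359)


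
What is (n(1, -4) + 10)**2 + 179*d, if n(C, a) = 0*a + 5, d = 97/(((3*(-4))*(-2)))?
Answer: 22763/24 ≈ 948.46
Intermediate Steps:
d = 97/24 (d = 97/((-12*(-2))) = 97/24 ≈ 4.0417)
n(C, a) = 5 (n(C, a) = 0 + 5 = 5)
(n(1, -4) + 10)**2 + 179*d = (5 + 10)**2 + 179*(97/24) = 15**2 + 17363/24 = 225 + 17363/24 = 22763/24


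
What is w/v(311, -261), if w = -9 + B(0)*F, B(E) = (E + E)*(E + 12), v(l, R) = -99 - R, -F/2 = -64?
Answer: -1/18 ≈ -0.055556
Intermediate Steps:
F = 128 (F = -2*(-64) = 128)
B(E) = 2*E*(12 + E) (B(E) = (2*E)*(12 + E) = 2*E*(12 + E))
w = -9 (w = -9 + (2*0*(12 + 0))*128 = -9 + (2*0*12)*128 = -9 + 0*128 = -9 + 0 = -9)
w/v(311, -261) = -9/(-99 - 1*(-261)) = -9/(-99 + 261) = -9/162 = -9*1/162 = -1/18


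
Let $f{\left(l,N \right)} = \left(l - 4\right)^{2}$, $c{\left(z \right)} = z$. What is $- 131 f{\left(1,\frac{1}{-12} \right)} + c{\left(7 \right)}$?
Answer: $-1172$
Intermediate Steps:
$f{\left(l,N \right)} = \left(-4 + l\right)^{2}$
$- 131 f{\left(1,\frac{1}{-12} \right)} + c{\left(7 \right)} = - 131 \left(-4 + 1\right)^{2} + 7 = - 131 \left(-3\right)^{2} + 7 = \left(-131\right) 9 + 7 = -1179 + 7 = -1172$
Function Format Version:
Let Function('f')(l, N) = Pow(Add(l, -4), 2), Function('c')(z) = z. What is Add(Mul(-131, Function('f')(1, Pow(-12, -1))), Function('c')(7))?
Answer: -1172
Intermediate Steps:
Function('f')(l, N) = Pow(Add(-4, l), 2)
Add(Mul(-131, Function('f')(1, Pow(-12, -1))), Function('c')(7)) = Add(Mul(-131, Pow(Add(-4, 1), 2)), 7) = Add(Mul(-131, Pow(-3, 2)), 7) = Add(Mul(-131, 9), 7) = Add(-1179, 7) = -1172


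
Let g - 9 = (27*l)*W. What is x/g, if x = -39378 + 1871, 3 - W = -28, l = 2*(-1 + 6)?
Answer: -37507/8379 ≈ -4.4763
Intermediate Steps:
l = 10 (l = 2*5 = 10)
W = 31 (W = 3 - 1*(-28) = 3 + 28 = 31)
g = 8379 (g = 9 + (27*10)*31 = 9 + 270*31 = 9 + 8370 = 8379)
x = -37507
x/g = -37507/8379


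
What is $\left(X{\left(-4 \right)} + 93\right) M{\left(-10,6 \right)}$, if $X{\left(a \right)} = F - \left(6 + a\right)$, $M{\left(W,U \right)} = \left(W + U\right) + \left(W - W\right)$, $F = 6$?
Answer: $-388$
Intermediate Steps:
$M{\left(W,U \right)} = U + W$ ($M{\left(W,U \right)} = \left(U + W\right) + 0 = U + W$)
$X{\left(a \right)} = - a$ ($X{\left(a \right)} = 6 - \left(6 + a\right) = - a$)
$\left(X{\left(-4 \right)} + 93\right) M{\left(-10,6 \right)} = \left(\left(-1\right) \left(-4\right) + 93\right) \left(6 - 10\right) = \left(4 + 93\right) \left(-4\right) = 97 \left(-4\right) = -388$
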